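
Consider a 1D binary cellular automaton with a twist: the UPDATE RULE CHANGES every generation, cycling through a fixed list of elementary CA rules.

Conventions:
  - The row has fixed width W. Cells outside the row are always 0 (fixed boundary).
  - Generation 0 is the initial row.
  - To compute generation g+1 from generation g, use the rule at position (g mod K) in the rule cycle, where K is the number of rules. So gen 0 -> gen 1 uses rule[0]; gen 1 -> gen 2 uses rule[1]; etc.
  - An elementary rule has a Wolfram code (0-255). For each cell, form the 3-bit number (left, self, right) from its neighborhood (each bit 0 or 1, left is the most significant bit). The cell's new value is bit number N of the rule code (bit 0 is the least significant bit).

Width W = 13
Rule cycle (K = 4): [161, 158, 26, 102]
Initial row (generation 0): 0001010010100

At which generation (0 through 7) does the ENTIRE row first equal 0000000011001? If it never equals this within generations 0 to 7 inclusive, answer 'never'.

Gen 0: 0001010010100
Gen 1 (rule 161): 1100100001001
Gen 2 (rule 158): 1011110011111
Gen 3 (rule 26): 0010001110000
Gen 4 (rule 102): 0110010010000
Gen 5 (rule 161): 0000000000111
Gen 6 (rule 158): 0000000001110
Gen 7 (rule 26): 0000000011001

Answer: 7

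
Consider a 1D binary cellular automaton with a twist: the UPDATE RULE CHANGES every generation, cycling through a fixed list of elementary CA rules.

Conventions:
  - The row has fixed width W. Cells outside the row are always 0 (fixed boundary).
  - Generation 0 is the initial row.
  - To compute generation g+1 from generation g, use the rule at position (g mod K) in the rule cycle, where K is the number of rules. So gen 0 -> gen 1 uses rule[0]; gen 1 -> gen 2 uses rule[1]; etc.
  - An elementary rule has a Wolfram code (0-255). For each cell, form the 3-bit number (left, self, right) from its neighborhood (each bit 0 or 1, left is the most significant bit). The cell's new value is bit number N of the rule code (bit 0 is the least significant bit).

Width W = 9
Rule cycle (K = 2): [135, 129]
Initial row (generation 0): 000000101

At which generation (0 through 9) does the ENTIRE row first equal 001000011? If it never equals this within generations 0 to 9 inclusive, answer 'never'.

Answer: 8

Derivation:
Gen 0: 000000101
Gen 1 (rule 135): 111111101
Gen 2 (rule 129): 011111000
Gen 3 (rule 135): 101110011
Gen 4 (rule 129): 000100000
Gen 5 (rule 135): 111101111
Gen 6 (rule 129): 011000110
Gen 7 (rule 135): 100011000
Gen 8 (rule 129): 001000011
Gen 9 (rule 135): 111011100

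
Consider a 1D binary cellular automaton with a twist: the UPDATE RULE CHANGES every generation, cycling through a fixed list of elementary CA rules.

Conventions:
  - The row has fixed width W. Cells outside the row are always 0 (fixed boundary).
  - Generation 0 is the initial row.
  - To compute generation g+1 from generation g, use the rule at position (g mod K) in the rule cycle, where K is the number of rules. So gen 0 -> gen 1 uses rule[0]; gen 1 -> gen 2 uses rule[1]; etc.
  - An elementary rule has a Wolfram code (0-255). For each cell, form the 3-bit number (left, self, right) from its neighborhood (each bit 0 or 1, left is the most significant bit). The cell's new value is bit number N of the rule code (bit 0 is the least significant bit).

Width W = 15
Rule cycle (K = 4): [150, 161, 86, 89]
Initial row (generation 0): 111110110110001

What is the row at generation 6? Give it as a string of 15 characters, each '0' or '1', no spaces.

Answer: 011010000001001

Derivation:
Gen 0: 111110110110001
Gen 1 (rule 150): 011100000001011
Gen 2 (rule 161): 001001111100100
Gen 3 (rule 86): 011110000111110
Gen 4 (rule 89): 010011110100011
Gen 5 (rule 150): 111101100110100
Gen 6 (rule 161): 011010000001001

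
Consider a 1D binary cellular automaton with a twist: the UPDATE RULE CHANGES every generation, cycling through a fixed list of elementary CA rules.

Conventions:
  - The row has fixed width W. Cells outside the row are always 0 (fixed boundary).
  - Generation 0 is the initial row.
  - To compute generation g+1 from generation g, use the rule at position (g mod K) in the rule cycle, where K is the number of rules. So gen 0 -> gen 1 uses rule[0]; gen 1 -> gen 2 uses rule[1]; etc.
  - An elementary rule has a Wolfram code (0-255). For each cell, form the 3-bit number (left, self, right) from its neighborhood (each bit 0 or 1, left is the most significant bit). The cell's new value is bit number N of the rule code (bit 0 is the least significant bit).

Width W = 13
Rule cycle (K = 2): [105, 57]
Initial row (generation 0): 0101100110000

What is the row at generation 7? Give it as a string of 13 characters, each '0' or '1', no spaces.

Answer: 0010101011001

Derivation:
Gen 0: 0101100110000
Gen 1 (rule 105): 0011100110111
Gen 2 (rule 57): 1010010101100
Gen 3 (rule 105): 0100001011101
Gen 4 (rule 57): 0011100110010
Gen 5 (rule 105): 1010100110000
Gen 6 (rule 57): 0101010101111
Gen 7 (rule 105): 0010101011001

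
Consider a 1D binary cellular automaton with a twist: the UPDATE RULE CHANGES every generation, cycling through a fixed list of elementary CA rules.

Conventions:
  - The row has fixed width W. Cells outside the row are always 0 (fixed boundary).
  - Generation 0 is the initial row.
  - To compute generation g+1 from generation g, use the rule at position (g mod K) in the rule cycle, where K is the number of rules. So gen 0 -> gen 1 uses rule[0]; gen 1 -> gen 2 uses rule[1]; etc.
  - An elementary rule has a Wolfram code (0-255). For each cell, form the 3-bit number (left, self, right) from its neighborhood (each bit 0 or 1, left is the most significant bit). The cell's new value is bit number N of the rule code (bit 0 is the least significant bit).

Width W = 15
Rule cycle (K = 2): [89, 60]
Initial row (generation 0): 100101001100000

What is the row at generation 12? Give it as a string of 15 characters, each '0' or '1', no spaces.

Gen 0: 100101001100000
Gen 1 (rule 89): 010000101111111
Gen 2 (rule 60): 011000111000000
Gen 3 (rule 89): 011110101111111
Gen 4 (rule 60): 010001111000000
Gen 5 (rule 89): 001101001111111
Gen 6 (rule 60): 001011101000000
Gen 7 (rule 89): 100010100111111
Gen 8 (rule 60): 110011110100000
Gen 9 (rule 89): 111010010011111
Gen 10 (rule 60): 100111011010000
Gen 11 (rule 89): 010101011001111
Gen 12 (rule 60): 011111110101000

Answer: 011111110101000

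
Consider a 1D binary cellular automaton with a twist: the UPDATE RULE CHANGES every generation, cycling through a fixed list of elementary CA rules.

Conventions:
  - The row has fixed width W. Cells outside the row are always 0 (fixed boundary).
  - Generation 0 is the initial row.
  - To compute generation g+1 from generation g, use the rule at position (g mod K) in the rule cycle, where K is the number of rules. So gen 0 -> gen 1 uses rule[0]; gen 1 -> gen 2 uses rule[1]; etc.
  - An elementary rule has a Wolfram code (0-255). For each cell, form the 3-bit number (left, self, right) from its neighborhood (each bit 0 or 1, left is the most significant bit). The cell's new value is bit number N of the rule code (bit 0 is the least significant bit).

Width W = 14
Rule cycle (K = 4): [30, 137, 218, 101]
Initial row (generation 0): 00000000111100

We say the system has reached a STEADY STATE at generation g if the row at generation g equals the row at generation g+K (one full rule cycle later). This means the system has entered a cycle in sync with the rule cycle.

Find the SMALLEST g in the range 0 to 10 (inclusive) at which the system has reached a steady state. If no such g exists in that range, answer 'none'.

Gen 0: 00000000111100
Gen 1 (rule 30): 00000001100010
Gen 2 (rule 137): 11111101001000
Gen 3 (rule 218): 11111100110100
Gen 4 (rule 101): 00000100011101
Gen 5 (rule 30): 00001110110001
Gen 6 (rule 137): 11101100100100
Gen 7 (rule 218): 11101111011010
Gen 8 (rule 101): 00110001101110
Gen 9 (rule 30): 01101011001001
Gen 10 (rule 137): 01000010000000
Gen 11 (rule 218): 10100101000000
Gen 12 (rule 101): 11100111011111
Gen 13 (rule 30): 10011100010000
Gen 14 (rule 137): 00011001000111

Answer: none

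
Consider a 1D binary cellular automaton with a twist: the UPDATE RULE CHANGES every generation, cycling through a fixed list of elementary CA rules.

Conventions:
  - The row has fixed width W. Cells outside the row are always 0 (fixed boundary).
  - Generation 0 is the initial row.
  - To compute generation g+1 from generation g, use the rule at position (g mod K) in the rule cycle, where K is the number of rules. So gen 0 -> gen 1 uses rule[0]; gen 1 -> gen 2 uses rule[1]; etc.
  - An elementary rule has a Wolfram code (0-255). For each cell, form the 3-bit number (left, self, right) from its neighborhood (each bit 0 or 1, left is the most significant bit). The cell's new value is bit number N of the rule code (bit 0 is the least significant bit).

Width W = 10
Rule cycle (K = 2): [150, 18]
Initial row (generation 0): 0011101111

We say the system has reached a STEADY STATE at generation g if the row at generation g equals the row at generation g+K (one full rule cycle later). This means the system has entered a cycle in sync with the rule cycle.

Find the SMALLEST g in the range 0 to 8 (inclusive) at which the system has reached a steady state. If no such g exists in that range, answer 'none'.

Answer: 4

Derivation:
Gen 0: 0011101111
Gen 1 (rule 150): 0101000110
Gen 2 (rule 18): 1000101001
Gen 3 (rule 150): 1101101111
Gen 4 (rule 18): 0000000000
Gen 5 (rule 150): 0000000000
Gen 6 (rule 18): 0000000000
Gen 7 (rule 150): 0000000000
Gen 8 (rule 18): 0000000000
Gen 9 (rule 150): 0000000000
Gen 10 (rule 18): 0000000000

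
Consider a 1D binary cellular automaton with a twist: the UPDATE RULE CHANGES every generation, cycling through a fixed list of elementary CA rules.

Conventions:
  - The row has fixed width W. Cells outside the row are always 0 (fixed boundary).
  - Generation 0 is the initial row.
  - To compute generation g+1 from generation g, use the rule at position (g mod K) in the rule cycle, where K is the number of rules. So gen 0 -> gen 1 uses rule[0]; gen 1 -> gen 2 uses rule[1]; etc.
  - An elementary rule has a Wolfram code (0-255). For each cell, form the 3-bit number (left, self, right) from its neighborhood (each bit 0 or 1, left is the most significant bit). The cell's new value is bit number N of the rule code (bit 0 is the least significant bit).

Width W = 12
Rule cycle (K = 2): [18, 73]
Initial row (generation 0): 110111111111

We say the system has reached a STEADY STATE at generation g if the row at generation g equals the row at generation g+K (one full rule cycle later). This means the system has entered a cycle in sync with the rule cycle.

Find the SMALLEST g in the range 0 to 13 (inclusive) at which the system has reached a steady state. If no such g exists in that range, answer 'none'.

Answer: 1

Derivation:
Gen 0: 110111111111
Gen 1 (rule 18): 000000000000
Gen 2 (rule 73): 111111111111
Gen 3 (rule 18): 000000000000
Gen 4 (rule 73): 111111111111
Gen 5 (rule 18): 000000000000
Gen 6 (rule 73): 111111111111
Gen 7 (rule 18): 000000000000
Gen 8 (rule 73): 111111111111
Gen 9 (rule 18): 000000000000
Gen 10 (rule 73): 111111111111
Gen 11 (rule 18): 000000000000
Gen 12 (rule 73): 111111111111
Gen 13 (rule 18): 000000000000
Gen 14 (rule 73): 111111111111
Gen 15 (rule 18): 000000000000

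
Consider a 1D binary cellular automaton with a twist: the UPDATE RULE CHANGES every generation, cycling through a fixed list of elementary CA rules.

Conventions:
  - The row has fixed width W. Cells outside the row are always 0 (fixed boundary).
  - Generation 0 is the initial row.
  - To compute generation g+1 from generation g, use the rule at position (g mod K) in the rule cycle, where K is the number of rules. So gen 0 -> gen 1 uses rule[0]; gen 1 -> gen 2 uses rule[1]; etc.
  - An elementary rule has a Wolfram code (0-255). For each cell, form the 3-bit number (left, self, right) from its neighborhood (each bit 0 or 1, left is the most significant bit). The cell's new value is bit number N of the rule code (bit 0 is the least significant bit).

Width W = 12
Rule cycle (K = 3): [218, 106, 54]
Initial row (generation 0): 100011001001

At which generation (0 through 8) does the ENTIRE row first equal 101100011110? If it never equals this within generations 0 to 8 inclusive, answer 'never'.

Answer: 2

Derivation:
Gen 0: 100011001001
Gen 1 (rule 218): 010111110110
Gen 2 (rule 106): 101100011110
Gen 3 (rule 54): 110010100001
Gen 4 (rule 218): 111100010010
Gen 5 (rule 106): 100100100100
Gen 6 (rule 54): 111111111110
Gen 7 (rule 218): 111111111111
Gen 8 (rule 106): 100000000001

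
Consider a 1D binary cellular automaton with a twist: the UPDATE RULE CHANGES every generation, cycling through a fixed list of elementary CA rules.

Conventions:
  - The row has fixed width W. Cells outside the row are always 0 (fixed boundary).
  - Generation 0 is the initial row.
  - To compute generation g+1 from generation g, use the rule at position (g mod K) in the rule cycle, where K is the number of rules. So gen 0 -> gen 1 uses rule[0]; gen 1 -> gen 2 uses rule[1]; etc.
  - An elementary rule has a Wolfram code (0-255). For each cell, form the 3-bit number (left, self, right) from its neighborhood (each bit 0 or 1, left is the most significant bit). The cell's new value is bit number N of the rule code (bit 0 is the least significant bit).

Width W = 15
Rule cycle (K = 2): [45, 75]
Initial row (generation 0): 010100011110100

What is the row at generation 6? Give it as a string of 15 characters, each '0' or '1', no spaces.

Answer: 000010010000011

Derivation:
Gen 0: 010100011110100
Gen 1 (rule 45): 011101010001101
Gen 2 (rule 75): 110100000111100
Gen 3 (rule 45): 101101110100001
Gen 4 (rule 75): 001101010001110
Gen 5 (rule 45): 101011110101000
Gen 6 (rule 75): 000010010000011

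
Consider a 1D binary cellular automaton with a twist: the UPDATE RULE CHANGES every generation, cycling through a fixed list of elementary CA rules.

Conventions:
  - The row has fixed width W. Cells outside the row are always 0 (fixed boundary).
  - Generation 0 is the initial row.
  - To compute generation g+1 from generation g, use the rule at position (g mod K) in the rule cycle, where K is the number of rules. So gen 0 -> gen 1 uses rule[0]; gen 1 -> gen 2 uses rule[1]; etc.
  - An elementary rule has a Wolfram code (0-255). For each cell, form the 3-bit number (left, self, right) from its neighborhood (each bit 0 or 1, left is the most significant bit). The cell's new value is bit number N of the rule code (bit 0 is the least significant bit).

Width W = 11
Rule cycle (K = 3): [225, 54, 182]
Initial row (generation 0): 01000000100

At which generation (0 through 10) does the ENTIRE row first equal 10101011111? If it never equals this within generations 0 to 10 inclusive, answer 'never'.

Gen 0: 01000000100
Gen 1 (rule 225): 00011110001
Gen 2 (rule 54): 00100001011
Gen 3 (rule 182): 01110011100
Gen 4 (rule 225): 00110001101
Gen 5 (rule 54): 01001010011
Gen 6 (rule 182): 11111111100
Gen 7 (rule 225): 01111111101
Gen 8 (rule 54): 10000000011
Gen 9 (rule 182): 11000000100
Gen 10 (rule 225): 01011110001

Answer: never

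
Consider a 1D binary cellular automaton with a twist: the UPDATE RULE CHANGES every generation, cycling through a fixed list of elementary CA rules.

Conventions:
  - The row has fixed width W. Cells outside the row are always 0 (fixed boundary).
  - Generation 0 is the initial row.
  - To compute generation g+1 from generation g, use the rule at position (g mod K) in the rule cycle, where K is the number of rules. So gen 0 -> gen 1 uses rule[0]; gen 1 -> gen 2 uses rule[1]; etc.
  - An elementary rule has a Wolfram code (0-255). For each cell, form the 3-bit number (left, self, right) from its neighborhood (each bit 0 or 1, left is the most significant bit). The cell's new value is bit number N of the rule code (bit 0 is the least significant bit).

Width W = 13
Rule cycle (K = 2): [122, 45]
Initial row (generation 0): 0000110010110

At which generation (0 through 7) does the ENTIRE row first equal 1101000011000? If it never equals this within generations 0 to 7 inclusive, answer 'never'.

Gen 0: 0000110010110
Gen 1 (rule 122): 0001111101111
Gen 2 (rule 45): 1101000011000
Gen 3 (rule 122): 1110100111100
Gen 4 (rule 45): 1001100100001
Gen 5 (rule 122): 0111111010010
Gen 6 (rule 45): 0100000110010
Gen 7 (rule 122): 1010001111101

Answer: 2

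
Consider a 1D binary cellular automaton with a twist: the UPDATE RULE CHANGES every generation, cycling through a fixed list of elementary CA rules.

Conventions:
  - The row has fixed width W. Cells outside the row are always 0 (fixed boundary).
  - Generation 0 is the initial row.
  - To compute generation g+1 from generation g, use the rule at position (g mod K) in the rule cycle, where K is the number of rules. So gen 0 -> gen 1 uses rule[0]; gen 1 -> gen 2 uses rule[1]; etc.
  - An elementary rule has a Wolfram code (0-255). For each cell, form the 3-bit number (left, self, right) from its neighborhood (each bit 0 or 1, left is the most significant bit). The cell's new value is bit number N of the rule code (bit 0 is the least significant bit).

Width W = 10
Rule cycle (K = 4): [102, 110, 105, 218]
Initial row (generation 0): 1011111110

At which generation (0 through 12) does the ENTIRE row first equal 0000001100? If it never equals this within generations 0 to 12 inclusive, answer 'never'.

Answer: never

Derivation:
Gen 0: 1011111110
Gen 1 (rule 102): 1100000010
Gen 2 (rule 110): 1100000110
Gen 3 (rule 105): 1101110110
Gen 4 (rule 218): 1101110111
Gen 5 (rule 102): 0110011001
Gen 6 (rule 110): 1110111011
Gen 7 (rule 105): 1011101111
Gen 8 (rule 218): 0011101111
Gen 9 (rule 102): 0100110001
Gen 10 (rule 110): 1101110011
Gen 11 (rule 105): 1111010011
Gen 12 (rule 218): 1111001111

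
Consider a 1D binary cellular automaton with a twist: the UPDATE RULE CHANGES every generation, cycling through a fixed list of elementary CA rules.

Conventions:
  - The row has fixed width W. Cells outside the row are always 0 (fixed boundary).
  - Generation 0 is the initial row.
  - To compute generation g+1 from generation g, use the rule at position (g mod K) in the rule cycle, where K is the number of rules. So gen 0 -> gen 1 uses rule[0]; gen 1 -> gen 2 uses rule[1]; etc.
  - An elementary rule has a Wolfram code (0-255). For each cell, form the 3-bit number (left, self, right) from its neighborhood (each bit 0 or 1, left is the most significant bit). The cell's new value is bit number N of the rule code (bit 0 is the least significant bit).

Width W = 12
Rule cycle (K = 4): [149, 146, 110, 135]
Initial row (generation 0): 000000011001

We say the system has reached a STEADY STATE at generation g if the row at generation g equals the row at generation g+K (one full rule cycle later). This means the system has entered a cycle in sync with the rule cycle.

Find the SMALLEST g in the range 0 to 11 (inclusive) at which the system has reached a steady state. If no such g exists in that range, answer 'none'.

Gen 0: 000000011001
Gen 1 (rule 149): 111111000101
Gen 2 (rule 146): 011110101000
Gen 3 (rule 110): 110011111000
Gen 4 (rule 135): 000101110011
Gen 5 (rule 149): 110100101000
Gen 6 (rule 146): 000011000100
Gen 7 (rule 110): 000111001100
Gen 8 (rule 135): 111010010001
Gen 9 (rule 149): 010011011101
Gen 10 (rule 146): 101100001000
Gen 11 (rule 110): 111100011000
Gen 12 (rule 135): 011001100011
Gen 13 (rule 149): 000100011000
Gen 14 (rule 146): 001010100100
Gen 15 (rule 110): 011111101100

Answer: none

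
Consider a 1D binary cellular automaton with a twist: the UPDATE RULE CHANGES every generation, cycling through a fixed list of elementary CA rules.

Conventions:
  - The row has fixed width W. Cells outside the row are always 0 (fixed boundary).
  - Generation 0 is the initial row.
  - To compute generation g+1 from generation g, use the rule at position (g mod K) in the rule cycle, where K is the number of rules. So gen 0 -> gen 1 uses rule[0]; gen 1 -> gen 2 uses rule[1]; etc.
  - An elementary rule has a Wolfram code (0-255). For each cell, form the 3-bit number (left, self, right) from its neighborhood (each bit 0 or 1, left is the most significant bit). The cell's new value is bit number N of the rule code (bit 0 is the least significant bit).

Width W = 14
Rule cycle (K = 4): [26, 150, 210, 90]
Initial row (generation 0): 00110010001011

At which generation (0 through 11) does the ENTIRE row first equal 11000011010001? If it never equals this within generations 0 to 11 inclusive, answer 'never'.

Gen 0: 00110010001011
Gen 1 (rule 26): 01101101010010
Gen 2 (rule 150): 10000001011111
Gen 3 (rule 210): 01000010001111
Gen 4 (rule 90): 10100101011001
Gen 5 (rule 26): 00011000010110
Gen 6 (rule 150): 00100100110001
Gen 7 (rule 210): 01011011011010
Gen 8 (rule 90): 10011011011001
Gen 9 (rule 26): 01110010010110
Gen 10 (rule 150): 10101111110001
Gen 11 (rule 210): 00000111111010

Answer: never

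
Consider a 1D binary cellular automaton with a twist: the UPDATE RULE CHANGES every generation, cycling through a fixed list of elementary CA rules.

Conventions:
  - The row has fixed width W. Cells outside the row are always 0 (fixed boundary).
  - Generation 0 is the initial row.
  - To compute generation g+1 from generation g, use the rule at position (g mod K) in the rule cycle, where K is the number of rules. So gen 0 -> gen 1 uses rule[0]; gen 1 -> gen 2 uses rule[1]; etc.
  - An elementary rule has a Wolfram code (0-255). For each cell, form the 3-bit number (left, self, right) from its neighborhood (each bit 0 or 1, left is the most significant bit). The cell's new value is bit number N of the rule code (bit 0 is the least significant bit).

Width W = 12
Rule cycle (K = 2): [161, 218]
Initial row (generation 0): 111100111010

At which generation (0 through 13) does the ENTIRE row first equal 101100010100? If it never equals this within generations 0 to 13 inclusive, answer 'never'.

Answer: never

Derivation:
Gen 0: 111100111010
Gen 1 (rule 161): 011000010100
Gen 2 (rule 218): 111100100010
Gen 3 (rule 161): 011000001000
Gen 4 (rule 218): 111100010100
Gen 5 (rule 161): 011001001001
Gen 6 (rule 218): 111110110110
Gen 7 (rule 161): 011101001000
Gen 8 (rule 218): 111100110100
Gen 9 (rule 161): 011000001001
Gen 10 (rule 218): 111100010110
Gen 11 (rule 161): 011001001000
Gen 12 (rule 218): 111110110100
Gen 13 (rule 161): 011101001001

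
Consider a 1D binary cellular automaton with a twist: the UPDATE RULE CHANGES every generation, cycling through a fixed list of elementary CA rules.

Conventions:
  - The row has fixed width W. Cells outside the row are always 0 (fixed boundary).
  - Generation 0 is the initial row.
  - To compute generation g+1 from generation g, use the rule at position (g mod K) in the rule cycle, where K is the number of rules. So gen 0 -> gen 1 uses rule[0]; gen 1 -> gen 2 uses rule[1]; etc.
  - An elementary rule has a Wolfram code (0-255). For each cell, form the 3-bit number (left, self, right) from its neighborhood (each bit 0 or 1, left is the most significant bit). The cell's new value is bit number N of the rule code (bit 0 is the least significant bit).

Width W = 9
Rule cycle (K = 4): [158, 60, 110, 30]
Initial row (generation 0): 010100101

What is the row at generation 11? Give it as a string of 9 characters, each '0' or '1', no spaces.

Answer: 111110000

Derivation:
Gen 0: 010100101
Gen 1 (rule 158): 110111101
Gen 2 (rule 60): 101100011
Gen 3 (rule 110): 111100111
Gen 4 (rule 30): 100011100
Gen 5 (rule 158): 110111010
Gen 6 (rule 60): 101100111
Gen 7 (rule 110): 111101101
Gen 8 (rule 30): 100001001
Gen 9 (rule 158): 110011111
Gen 10 (rule 60): 101010000
Gen 11 (rule 110): 111110000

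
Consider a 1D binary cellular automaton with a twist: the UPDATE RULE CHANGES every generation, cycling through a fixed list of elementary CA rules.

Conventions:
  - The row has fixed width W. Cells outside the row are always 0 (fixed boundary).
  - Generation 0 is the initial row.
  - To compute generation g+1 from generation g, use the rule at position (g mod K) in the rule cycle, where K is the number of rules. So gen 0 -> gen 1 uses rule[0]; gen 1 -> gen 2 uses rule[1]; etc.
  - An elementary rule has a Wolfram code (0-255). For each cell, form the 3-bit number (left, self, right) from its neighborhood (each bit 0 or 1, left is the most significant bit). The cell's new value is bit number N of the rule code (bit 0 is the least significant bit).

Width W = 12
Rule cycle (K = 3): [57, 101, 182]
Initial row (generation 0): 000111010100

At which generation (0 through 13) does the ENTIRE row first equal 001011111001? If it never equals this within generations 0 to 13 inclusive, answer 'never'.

Answer: never

Derivation:
Gen 0: 000111010100
Gen 1 (rule 57): 110100101011
Gen 2 (rule 101): 011100111101
Gen 3 (rule 182): 101011011011
Gen 4 (rule 57): 010110110110
Gen 5 (rule 101): 011011011010
Gen 6 (rule 182): 100100100111
Gen 7 (rule 57): 010010010100
Gen 8 (rule 101): 010010011101
Gen 9 (rule 182): 111111101011
Gen 10 (rule 57): 100000010110
Gen 11 (rule 101): 101111011010
Gen 12 (rule 182): 110110100111
Gen 13 (rule 57): 101101010100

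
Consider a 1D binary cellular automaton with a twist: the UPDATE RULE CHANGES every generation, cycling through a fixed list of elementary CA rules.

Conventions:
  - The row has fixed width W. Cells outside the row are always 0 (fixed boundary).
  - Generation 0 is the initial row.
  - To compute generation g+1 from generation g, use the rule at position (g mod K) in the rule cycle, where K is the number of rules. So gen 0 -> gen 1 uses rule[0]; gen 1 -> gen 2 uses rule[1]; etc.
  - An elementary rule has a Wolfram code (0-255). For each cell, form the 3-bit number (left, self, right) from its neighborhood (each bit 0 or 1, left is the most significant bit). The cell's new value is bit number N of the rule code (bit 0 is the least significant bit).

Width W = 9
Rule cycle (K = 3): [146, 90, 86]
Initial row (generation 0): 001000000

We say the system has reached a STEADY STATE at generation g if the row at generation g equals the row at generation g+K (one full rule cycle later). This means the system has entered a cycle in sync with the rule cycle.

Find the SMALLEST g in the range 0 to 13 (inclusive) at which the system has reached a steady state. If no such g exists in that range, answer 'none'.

Answer: 10

Derivation:
Gen 0: 001000000
Gen 1 (rule 146): 010100000
Gen 2 (rule 90): 100010000
Gen 3 (rule 86): 110111000
Gen 4 (rule 146): 000010100
Gen 5 (rule 90): 000100010
Gen 6 (rule 86): 001110111
Gen 7 (rule 146): 010100010
Gen 8 (rule 90): 100010101
Gen 9 (rule 86): 110110101
Gen 10 (rule 146): 000000000
Gen 11 (rule 90): 000000000
Gen 12 (rule 86): 000000000
Gen 13 (rule 146): 000000000
Gen 14 (rule 90): 000000000
Gen 15 (rule 86): 000000000
Gen 16 (rule 146): 000000000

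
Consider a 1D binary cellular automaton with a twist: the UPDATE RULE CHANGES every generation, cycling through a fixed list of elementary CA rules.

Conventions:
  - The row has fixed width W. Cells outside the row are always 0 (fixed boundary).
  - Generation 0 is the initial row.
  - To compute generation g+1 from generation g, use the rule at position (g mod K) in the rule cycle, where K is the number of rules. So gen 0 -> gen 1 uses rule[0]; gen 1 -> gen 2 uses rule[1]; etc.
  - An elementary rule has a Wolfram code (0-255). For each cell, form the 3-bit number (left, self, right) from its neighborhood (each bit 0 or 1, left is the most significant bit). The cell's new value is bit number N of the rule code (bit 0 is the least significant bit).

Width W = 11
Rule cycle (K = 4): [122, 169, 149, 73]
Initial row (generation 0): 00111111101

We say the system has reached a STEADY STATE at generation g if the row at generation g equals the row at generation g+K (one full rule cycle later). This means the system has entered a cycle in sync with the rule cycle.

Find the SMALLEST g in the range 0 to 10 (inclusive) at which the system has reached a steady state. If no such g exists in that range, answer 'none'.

Gen 0: 00111111101
Gen 1 (rule 122): 01100000110
Gen 2 (rule 169): 01001110100
Gen 3 (rule 149): 01100100111
Gen 4 (rule 73): 01100000101
Gen 5 (rule 122): 11110001010
Gen 6 (rule 169): 11100100100
Gen 7 (rule 149): 01010110111
Gen 8 (rule 73): 00000110101
Gen 9 (rule 122): 00001111010
Gen 10 (rule 169): 11101110100
Gen 11 (rule 149): 01000100111
Gen 12 (rule 73): 00010000101
Gen 13 (rule 122): 00101001010
Gen 14 (rule 169): 10010000100

Answer: none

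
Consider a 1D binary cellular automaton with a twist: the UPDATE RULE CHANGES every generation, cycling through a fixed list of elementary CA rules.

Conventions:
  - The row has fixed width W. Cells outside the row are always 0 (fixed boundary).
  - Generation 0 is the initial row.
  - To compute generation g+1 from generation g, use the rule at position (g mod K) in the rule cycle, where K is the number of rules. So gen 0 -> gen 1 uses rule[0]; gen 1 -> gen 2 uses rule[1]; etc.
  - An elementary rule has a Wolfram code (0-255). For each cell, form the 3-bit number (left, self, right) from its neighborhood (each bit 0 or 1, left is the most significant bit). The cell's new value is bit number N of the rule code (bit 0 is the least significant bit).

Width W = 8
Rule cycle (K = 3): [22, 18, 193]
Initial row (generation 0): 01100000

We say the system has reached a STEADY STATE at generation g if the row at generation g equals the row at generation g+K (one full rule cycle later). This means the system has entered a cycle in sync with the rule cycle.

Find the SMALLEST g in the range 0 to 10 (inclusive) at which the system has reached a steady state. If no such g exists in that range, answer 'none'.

Gen 0: 01100000
Gen 1 (rule 22): 10010000
Gen 2 (rule 18): 01101000
Gen 3 (rule 193): 00100011
Gen 4 (rule 22): 01110100
Gen 5 (rule 18): 10000010
Gen 6 (rule 193): 00111000
Gen 7 (rule 22): 01000100
Gen 8 (rule 18): 10101010
Gen 9 (rule 193): 00000000
Gen 10 (rule 22): 00000000
Gen 11 (rule 18): 00000000
Gen 12 (rule 193): 11111111
Gen 13 (rule 22): 00000000

Answer: 10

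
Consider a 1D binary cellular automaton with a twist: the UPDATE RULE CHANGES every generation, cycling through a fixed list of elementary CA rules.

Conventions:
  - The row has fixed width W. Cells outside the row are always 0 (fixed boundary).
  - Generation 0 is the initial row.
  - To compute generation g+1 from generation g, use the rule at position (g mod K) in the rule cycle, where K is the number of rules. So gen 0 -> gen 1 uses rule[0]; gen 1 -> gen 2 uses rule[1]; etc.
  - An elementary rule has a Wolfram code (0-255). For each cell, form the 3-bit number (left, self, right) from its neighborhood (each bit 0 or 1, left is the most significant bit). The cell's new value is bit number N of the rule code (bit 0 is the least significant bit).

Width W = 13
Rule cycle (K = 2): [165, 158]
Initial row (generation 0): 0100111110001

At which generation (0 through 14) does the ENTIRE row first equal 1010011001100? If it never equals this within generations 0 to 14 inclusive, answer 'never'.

Gen 0: 0100111110001
Gen 1 (rule 165): 0100011100101
Gen 2 (rule 158): 1110111011101
Gen 3 (rule 165): 0101010101011
Gen 4 (rule 158): 1101010101010
Gen 5 (rule 165): 0011111111110
Gen 6 (rule 158): 0111111111101
Gen 7 (rule 165): 0011111111011
Gen 8 (rule 158): 0111111110010
Gen 9 (rule 165): 0011111100010
Gen 10 (rule 158): 0111111010111
Gen 11 (rule 165): 0011110111010
Gen 12 (rule 158): 0111100110011
Gen 13 (rule 165): 0011000000000
Gen 14 (rule 158): 0110100000000

Answer: never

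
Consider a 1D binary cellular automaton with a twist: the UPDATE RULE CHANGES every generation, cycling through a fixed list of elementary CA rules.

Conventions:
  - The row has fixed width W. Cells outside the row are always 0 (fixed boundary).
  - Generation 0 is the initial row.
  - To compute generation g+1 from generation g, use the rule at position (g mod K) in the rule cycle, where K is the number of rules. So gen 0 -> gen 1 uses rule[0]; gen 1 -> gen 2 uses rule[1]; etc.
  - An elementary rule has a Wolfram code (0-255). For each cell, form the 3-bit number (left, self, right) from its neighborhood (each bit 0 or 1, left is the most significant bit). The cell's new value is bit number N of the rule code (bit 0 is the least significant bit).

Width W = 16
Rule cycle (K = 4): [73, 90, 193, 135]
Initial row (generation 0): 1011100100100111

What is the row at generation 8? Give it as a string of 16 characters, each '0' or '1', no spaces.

Answer: 1110111010111001

Derivation:
Gen 0: 1011100100100111
Gen 1 (rule 73): 0010100000000101
Gen 2 (rule 90): 0100010000001000
Gen 3 (rule 193): 0001000111100011
Gen 4 (rule 135): 1111011011001100
Gen 5 (rule 73): 1001011011001101
Gen 6 (rule 90): 0110011011111100
Gen 7 (rule 193): 0010001001111101
Gen 8 (rule 135): 1110111010111001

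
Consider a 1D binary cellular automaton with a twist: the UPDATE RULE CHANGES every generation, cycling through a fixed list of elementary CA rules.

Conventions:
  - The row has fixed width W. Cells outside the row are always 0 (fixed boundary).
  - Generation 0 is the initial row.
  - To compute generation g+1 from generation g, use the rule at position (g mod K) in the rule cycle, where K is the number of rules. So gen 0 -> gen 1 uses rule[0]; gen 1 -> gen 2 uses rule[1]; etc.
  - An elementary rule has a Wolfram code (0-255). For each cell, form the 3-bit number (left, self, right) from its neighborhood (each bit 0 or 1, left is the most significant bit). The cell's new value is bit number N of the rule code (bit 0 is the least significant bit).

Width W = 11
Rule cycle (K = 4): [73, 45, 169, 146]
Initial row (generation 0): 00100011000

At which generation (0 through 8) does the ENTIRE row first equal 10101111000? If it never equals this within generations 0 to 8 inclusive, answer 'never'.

Answer: never

Derivation:
Gen 0: 00100011000
Gen 1 (rule 73): 10001011011
Gen 2 (rule 45): 10101110110
Gen 3 (rule 169): 01011101100
Gen 4 (rule 146): 10001000010
Gen 5 (rule 73): 00100011000
Gen 6 (rule 45): 10101010011
Gen 7 (rule 169): 01010100010
Gen 8 (rule 146): 10000010101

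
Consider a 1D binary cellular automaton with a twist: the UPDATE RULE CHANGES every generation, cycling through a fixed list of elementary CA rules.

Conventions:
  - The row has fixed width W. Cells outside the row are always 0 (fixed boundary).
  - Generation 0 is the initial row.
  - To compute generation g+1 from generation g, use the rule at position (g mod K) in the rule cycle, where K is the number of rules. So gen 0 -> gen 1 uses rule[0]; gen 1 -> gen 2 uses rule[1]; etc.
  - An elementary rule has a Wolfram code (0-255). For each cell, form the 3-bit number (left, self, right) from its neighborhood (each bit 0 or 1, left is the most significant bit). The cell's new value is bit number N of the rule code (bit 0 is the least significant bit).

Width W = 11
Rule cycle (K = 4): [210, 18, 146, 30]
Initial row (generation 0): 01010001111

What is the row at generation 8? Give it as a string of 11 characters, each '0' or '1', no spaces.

Gen 0: 01010001111
Gen 1 (rule 210): 10001010111
Gen 2 (rule 18): 01010000000
Gen 3 (rule 146): 10001000000
Gen 4 (rule 30): 11011100000
Gen 5 (rule 210): 01001110000
Gen 6 (rule 18): 10110001000
Gen 7 (rule 146): 00001010100
Gen 8 (rule 30): 00011010110

Answer: 00011010110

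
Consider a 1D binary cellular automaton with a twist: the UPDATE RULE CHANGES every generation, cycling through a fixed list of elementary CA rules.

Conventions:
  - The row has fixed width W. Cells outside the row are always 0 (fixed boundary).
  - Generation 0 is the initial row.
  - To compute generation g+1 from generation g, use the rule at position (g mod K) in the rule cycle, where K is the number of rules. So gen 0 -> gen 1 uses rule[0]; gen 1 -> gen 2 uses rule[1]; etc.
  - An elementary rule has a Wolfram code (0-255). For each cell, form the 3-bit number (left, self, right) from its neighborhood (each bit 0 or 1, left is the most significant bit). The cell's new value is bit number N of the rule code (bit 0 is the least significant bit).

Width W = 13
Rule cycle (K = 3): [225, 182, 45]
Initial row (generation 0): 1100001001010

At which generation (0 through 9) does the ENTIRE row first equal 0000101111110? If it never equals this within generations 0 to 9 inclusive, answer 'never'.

Answer: never

Derivation:
Gen 0: 1100001001010
Gen 1 (rule 225): 0101100000100
Gen 2 (rule 182): 1110010001110
Gen 3 (rule 45): 1000010101000
Gen 4 (rule 225): 0011001010011
Gen 5 (rule 182): 0100111111100
Gen 6 (rule 45): 0100100000001
Gen 7 (rule 225): 0000001111100
Gen 8 (rule 182): 0000010111010
Gen 9 (rule 45): 1111011100110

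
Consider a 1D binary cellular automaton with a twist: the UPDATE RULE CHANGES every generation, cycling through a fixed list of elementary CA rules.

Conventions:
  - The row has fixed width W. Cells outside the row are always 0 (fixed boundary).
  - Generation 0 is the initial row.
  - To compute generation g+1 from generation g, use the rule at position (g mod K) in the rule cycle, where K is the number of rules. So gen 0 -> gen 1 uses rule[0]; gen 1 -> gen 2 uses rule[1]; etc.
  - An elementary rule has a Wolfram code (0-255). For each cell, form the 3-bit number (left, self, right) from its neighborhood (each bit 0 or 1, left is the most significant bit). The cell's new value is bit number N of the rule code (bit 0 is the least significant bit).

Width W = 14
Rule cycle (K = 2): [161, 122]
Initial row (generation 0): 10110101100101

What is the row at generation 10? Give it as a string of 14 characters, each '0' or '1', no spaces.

Gen 0: 10110101100101
Gen 1 (rule 161): 01001010000010
Gen 2 (rule 122): 10110101000101
Gen 3 (rule 161): 01001010010010
Gen 4 (rule 122): 10110101101101
Gen 5 (rule 161): 01001010010010
Gen 6 (rule 122): 10110101101101
Gen 7 (rule 161): 01001010010010
Gen 8 (rule 122): 10110101101101
Gen 9 (rule 161): 01001010010010
Gen 10 (rule 122): 10110101101101

Answer: 10110101101101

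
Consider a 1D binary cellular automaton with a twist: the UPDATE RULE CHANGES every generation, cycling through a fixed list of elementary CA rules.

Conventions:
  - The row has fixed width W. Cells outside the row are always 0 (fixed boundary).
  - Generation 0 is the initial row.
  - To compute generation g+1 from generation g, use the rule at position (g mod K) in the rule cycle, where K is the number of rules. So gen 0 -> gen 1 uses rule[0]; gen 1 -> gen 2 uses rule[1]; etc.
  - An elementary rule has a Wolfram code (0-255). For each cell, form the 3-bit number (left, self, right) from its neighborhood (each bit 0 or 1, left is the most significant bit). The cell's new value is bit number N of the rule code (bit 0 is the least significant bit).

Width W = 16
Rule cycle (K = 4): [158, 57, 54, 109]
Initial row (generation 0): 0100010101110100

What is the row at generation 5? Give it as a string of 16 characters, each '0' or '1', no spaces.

Gen 0: 0100010101110100
Gen 1 (rule 158): 1110110101100110
Gen 2 (rule 57): 1001101011010101
Gen 3 (rule 54): 1110011100111111
Gen 4 (rule 109): 1010010100100001
Gen 5 (rule 158): 1011110111110011

Answer: 1011110111110011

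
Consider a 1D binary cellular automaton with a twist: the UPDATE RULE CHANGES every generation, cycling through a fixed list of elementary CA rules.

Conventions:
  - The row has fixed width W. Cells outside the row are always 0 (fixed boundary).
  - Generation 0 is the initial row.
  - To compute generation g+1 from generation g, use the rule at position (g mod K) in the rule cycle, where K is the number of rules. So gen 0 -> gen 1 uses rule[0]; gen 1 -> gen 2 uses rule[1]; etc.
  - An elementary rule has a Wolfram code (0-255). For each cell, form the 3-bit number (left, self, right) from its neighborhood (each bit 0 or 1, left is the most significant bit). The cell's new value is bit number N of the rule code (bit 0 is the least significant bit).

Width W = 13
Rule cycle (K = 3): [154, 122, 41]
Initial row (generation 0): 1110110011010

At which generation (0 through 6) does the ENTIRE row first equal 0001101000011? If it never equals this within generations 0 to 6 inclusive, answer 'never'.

Gen 0: 1110110011010
Gen 1 (rule 154): 1100101110001
Gen 2 (rule 122): 1111011011010
Gen 3 (rule 41): 1000110110100
Gen 4 (rule 154): 0101100100010
Gen 5 (rule 122): 1011111010101
Gen 6 (rule 41): 0110000101010

Answer: never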